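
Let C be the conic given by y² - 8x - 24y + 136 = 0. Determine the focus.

(1, 12)

Only y is squared. Complete the square in y: (y - 12)² = 8(x + 1).
Vertex (-1, 12); 4p = 8 so p = 2. Opens right.
Focus is p units from the vertex along the axis: (h + p, k).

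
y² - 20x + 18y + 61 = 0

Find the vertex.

Only y is squared. Complete the square in y: (y + 9)² = 20(x + 1).
Vertex (-1, -9); 4p = 20 so p = 5. Opens right.

(-1, -9)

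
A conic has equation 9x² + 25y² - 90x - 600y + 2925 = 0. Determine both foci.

(-3, 12) and (13, 12)

Collect terms: 9(x² - 10x) + 25(y² - 24y) = -2925
Completing the square gives 9(x - 5)² + 25(y - 12)² = -2925 + 225 + 3600 = 900.
Dividing both sides by 900: (x - 5)²/100 + (y - 12)²/36 = 1
Ellipse, center (5, 12), major axis horizontal; a² = 100, b² = 36.
c² = a² - b² = 100 - 36 = 64, so c = 8.
Foci lie on the horizontal axis through the center: (h ± c, k).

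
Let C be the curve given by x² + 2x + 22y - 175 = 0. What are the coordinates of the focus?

(-1, 5/2)

Only x is squared. Complete the square in x: (x + 1)² = -22(y - 8).
Vertex (-1, 8); 4p = -22 so p = -11/2. Opens down.
Focus is p units from the vertex along the axis: (h, k + p).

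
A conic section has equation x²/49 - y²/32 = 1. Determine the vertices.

(-7, 0) and (7, 0)

Center (0, 0). The positive term is the x-term, so the transverse axis is horizontal; a² = 49, b² = 32.
a = 7. Vertices at (h ± a, k).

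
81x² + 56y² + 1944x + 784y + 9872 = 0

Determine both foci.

(-12, -12) and (-12, -2)

81(x² + 24x) + 56(y² + 14y) = -9872
Completing the square gives 81(x + 12)² + 56(y + 7)² = -9872 + 11664 + 2744 = 4536.
Dividing both sides by 4536: (x + 12)²/56 + (y + 7)²/81 = 1
Ellipse, center (-12, -7), major axis vertical; a² = 81, b² = 56.
c² = a² - b² = 81 - 56 = 25, so c = 5.
Foci lie on the vertical axis through the center: (h, k ± c).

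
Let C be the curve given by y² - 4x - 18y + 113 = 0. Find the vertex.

Only y is squared. Complete the square in y: (y - 9)² = 4(x - 8).
Vertex (8, 9); 4p = 4 so p = 1. Opens right.

(8, 9)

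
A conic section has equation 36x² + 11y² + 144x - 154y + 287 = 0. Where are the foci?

36(x² + 4x) + 11(y² - 14y) = -287
36(x + 2)² + 11(y - 7)² = -287 + 144 + 539 = 396
Dividing both sides by 396: (x + 2)²/11 + (y - 7)²/36 = 1
Ellipse, center (-2, 7), major axis vertical; a² = 36, b² = 11.
c² = a² - b² = 36 - 11 = 25, so c = 5.
Foci lie on the vertical axis through the center: (h, k ± c).

(-2, 2) and (-2, 12)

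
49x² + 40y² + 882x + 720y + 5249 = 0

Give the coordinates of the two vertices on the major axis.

49(x² + 18x) + 40(y² + 18y) = -5249
Completing the square gives 49(x + 9)² + 40(y + 9)² = -5249 + 3969 + 3240 = 1960.
Divide through by 1960 to get (x + 9)²/40 + (y + 9)²/49 = 1.
Ellipse, center (-9, -9), major axis vertical; a² = 49, b² = 40.
a = 7. Vertices at (h, k ± a).

(-9, -16) and (-9, -2)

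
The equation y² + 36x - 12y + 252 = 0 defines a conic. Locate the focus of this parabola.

Only y is squared. Complete the square in y: (y - 6)² = -36(x + 6).
Vertex (-6, 6); 4p = -36 so p = -9. Opens left.
Focus is p units from the vertex along the axis: (h + p, k).

(-15, 6)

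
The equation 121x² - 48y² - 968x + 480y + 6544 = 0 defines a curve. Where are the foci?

Group: 121(x² - 8x) -48(y² - 10y) = -6544
Complete the square in x and y: 121(x - 4)² -48(y - 5)² = -6544 + 1936 - 1200 = -5808
Divide by -5808: (y - 5)²/121 - (x - 4)²/48 = 1
Hyperbola, center (4, 5), transverse axis vertical; a² = 121, b² = 48.
c² = a² + b² = 121 + 48 = 169, so c = 13.
Foci lie on the vertical axis through the center: (h, k ± c).

(4, -8) and (4, 18)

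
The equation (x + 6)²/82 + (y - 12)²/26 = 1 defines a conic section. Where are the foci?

(-6 - 2√14, 12) and (-6 + 2√14, 12)

Center (-6, 12). The larger denominator 82 sits under the x-term, so the major axis is horizontal; a² = 82, b² = 26.
c² = a² - b² = 82 - 26 = 56, so c = 2√14.
Foci lie on the horizontal axis through the center: (h ± c, k).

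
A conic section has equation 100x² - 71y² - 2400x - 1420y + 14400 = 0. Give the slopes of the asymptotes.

Rearranging, 100(x² - 24x) -71(y² + 20y) = -14400.
Complete the square in x and y: 100(x - 12)² -71(y + 10)² = -14400 + 14400 - 7100 = -7100
Divide by -7100: (y + 10)²/100 - (x - 12)²/71 = 1
Hyperbola, center (12, -10), transverse axis vertical; a² = 100, b² = 71.
For a vertical hyperbola the asymptotes have slope ±a/b.
Here that is ±10/√71 = ±10√71/71.

10√71/71 and -10√71/71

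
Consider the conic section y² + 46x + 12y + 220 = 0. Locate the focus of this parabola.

(-31/2, -6)

Only y is squared. Complete the square in y: (y + 6)² = -46(x + 4).
Vertex (-4, -6); 4p = -46 so p = -23/2. Opens left.
Focus is p units from the vertex along the axis: (h + p, k).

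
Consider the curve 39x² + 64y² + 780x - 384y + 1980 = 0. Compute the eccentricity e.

e = 5/8

Collect terms: 39(x² + 20x) + 64(y² - 6y) = -1980
39(x + 10)² + 64(y - 3)² = -1980 + 3900 + 576 = 2496
Dividing both sides by 2496: (x + 10)²/64 + (y - 3)²/39 = 1
Ellipse, center (-10, 3), major axis horizontal; a² = 64, b² = 39.
c² = a² - b² = 25, so c = 5.
e = c/a = 5/8.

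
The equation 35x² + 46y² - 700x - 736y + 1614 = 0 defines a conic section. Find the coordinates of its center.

(10, 8)

Collect terms: 35(x² - 20x) + 46(y² - 16y) = -1614
Complete the square: 35(x - 10)² + 46(y - 8)² = -1614 + 3500 + 2944 = 4830
Dividing both sides by 4830: (x - 10)²/138 + (y - 8)²/105 = 1
Ellipse with center (10, 8).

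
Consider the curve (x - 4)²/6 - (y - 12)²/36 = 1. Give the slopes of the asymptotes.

√6 and -√6

Center (4, 12). The positive term is the x-term, so the transverse axis is horizontal; a² = 6, b² = 36.
For a horizontal hyperbola the asymptotes have slope ±b/a.
Here that is ±6/√6 = ±√6.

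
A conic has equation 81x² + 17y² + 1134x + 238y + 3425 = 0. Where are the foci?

Collect terms: 81(x² + 14x) + 17(y² + 14y) = -3425
81(x + 7)² + 17(y + 7)² = -3425 + 3969 + 833 = 1377
Dividing both sides by 1377: (x + 7)²/17 + (y + 7)²/81 = 1
Ellipse, center (-7, -7), major axis vertical; a² = 81, b² = 17.
c² = a² - b² = 81 - 17 = 64, so c = 8.
Foci lie on the vertical axis through the center: (h, k ± c).

(-7, -15) and (-7, 1)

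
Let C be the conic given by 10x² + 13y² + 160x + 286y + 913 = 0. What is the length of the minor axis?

20

Rearranging, 10(x² + 16x) + 13(y² + 22y) = -913.
Completing the square gives 10(x + 8)² + 13(y + 11)² = -913 + 640 + 1573 = 1300.
Divide through by 1300 to get (x + 8)²/130 + (y + 11)²/100 = 1.
Ellipse, center (-8, -11), major axis horizontal; a² = 130, b² = 100.
b² = 100 so b = 10; the minor axis has length 2b = 20.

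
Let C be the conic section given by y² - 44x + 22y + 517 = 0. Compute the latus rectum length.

44

Only y is squared. Complete the square in y: (y + 11)² = 44(x - 9).
Vertex (9, -11); 4p = 44 so p = 11. Opens right.
Latus rectum length = |4p| = 44.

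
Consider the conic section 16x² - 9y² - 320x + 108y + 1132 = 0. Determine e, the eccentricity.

Collect terms: 16(x² - 20x) -9(y² - 12y) = -1132
Complete the square: 16(x - 10)² -9(y - 6)² = -1132 + 1600 - 324 = 144
Divide by 144: (x - 10)²/9 - (y - 6)²/16 = 1
Hyperbola, center (10, 6), transverse axis horizontal; a² = 9, b² = 16.
c² = a² + b² = 25, so c = 5.
e = c/a = 5/3.

e = 5/3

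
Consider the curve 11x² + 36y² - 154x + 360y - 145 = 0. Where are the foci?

(-3, -5) and (17, -5)

11(x² - 14x) + 36(y² + 10y) = 145
Complete the square: 11(x - 7)² + 36(y + 5)² = 145 + 539 + 900 = 1584
Divide by 1584: (x - 7)²/144 + (y + 5)²/44 = 1
Ellipse, center (7, -5), major axis horizontal; a² = 144, b² = 44.
c² = a² - b² = 144 - 44 = 100, so c = 10.
Foci lie on the horizontal axis through the center: (h ± c, k).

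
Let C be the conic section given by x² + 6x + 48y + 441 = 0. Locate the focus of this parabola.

(-3, -21)

Only x is squared. Complete the square in x: (x + 3)² = -48(y + 9).
Vertex (-3, -9); 4p = -48 so p = -12. Opens down.
Focus is p units from the vertex along the axis: (h, k + p).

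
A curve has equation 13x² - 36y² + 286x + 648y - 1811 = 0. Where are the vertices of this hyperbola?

Group: 13(x² + 22x) -36(y² - 18y) = 1811
13(x + 11)² -36(y - 9)² = 1811 + 1573 - 2916 = 468
Divide by 468: (x + 11)²/36 - (y - 9)²/13 = 1
Hyperbola, center (-11, 9), transverse axis horizontal; a² = 36, b² = 13.
a = 6. Vertices at (h ± a, k).

(-17, 9) and (-5, 9)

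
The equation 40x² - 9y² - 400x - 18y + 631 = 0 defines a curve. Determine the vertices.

Group: 40(x² - 10x) -9(y² + 2y) = -631
Completing the square gives 40(x - 5)² -9(y + 1)² = -631 + 1000 - 9 = 360.
Divide through by 360 to get (x - 5)²/9 - (y + 1)²/40 = 1.
Hyperbola, center (5, -1), transverse axis horizontal; a² = 9, b² = 40.
a = 3. Vertices at (h ± a, k).

(2, -1) and (8, -1)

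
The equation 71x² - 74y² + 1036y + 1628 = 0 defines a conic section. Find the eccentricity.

e = √10295/71

Rearranging, 71x² -74(y² - 14y) = -1628.
Complete the square: 71x² -74(y - 7)² = -1628 + 0 - 3626 = -5254
Divide by -5254: (y - 7)²/71 - x²/74 = 1
Hyperbola, center (0, 7), transverse axis vertical; a² = 71, b² = 74.
c² = a² + b² = 145, so c = √145.
e = c/a = √145/√71 = √10295/71.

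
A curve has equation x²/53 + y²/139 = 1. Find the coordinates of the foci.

(0, 0 - √86) and (0, 0 + √86)

Center (0, 0). The larger denominator 139 sits under the y-term, so the major axis is vertical; a² = 139, b² = 53.
c² = a² - b² = 139 - 53 = 86, so c = √86.
Foci lie on the vertical axis through the center: (h, k ± c).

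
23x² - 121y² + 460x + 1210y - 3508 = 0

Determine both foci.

(-22, 5) and (2, 5)

23(x² + 20x) -121(y² - 10y) = 3508
Completing the square gives 23(x + 10)² -121(y - 5)² = 3508 + 2300 - 3025 = 2783.
Divide through by 2783 to get (x + 10)²/121 - (y - 5)²/23 = 1.
Hyperbola, center (-10, 5), transverse axis horizontal; a² = 121, b² = 23.
c² = a² + b² = 121 + 23 = 144, so c = 12.
Foci lie on the horizontal axis through the center: (h ± c, k).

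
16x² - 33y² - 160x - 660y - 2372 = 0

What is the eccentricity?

Rearranging, 16(x² - 10x) -33(y² + 20y) = 2372.
Complete the square: 16(x - 5)² -33(y + 10)² = 2372 + 400 - 3300 = -528
Dividing both sides by -528: (y + 10)²/16 - (x - 5)²/33 = 1
Hyperbola, center (5, -10), transverse axis vertical; a² = 16, b² = 33.
c² = a² + b² = 49, so c = 7.
e = c/a = 7/4.

e = 7/4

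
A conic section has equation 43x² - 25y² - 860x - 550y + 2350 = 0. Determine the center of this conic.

(10, -11)

Group the x- and y-terms: 43(x² - 20x) -25(y² + 22y) = -2350
Complete the square: 43(x - 10)² -25(y + 11)² = -2350 + 4300 - 3025 = -1075
Divide through by -1075 to get (y + 11)²/43 - (x - 10)²/25 = 1.
Hyperbola with center (10, -11).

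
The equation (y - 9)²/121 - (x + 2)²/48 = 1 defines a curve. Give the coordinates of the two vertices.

Center (-2, 9). The positive term is the y-term, so the transverse axis is vertical; a² = 121, b² = 48.
a = 11. Vertices at (h, k ± a).

(-2, -2) and (-2, 20)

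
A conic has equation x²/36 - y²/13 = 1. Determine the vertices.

Center (0, 0). The positive term is the x-term, so the transverse axis is horizontal; a² = 36, b² = 13.
a = 6. Vertices at (h ± a, k).

(-6, 0) and (6, 0)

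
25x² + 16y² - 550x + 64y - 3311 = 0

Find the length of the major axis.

40

Group: 25(x² - 22x) + 16(y² + 4y) = 3311
Complete the square: 25(x - 11)² + 16(y + 2)² = 3311 + 3025 + 64 = 6400
Divide through by 6400 to get (x - 11)²/256 + (y + 2)²/400 = 1.
Ellipse, center (11, -2), major axis vertical; a² = 400, b² = 256.
a² = 400 so a = 20; the major axis has length 2a = 40.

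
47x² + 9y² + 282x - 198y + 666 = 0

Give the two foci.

(-3, 11 - 2√19) and (-3, 11 + 2√19)

Collect terms: 47(x² + 6x) + 9(y² - 22y) = -666
Completing the square gives 47(x + 3)² + 9(y - 11)² = -666 + 423 + 1089 = 846.
Divide through by 846 to get (x + 3)²/18 + (y - 11)²/94 = 1.
Ellipse, center (-3, 11), major axis vertical; a² = 94, b² = 18.
c² = a² - b² = 94 - 18 = 76, so c = 2√19.
Foci lie on the vertical axis through the center: (h, k ± c).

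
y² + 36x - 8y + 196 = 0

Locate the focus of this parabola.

Only y is squared. Complete the square in y: (y - 4)² = -36(x + 5).
Vertex (-5, 4); 4p = -36 so p = -9. Opens left.
Focus is p units from the vertex along the axis: (h + p, k).

(-14, 4)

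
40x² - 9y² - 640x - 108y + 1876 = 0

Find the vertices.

(5, -6) and (11, -6)

Collect terms: 40(x² - 16x) -9(y² + 12y) = -1876
Complete the square: 40(x - 8)² -9(y + 6)² = -1876 + 2560 - 324 = 360
Divide through by 360 to get (x - 8)²/9 - (y + 6)²/40 = 1.
Hyperbola, center (8, -6), transverse axis horizontal; a² = 9, b² = 40.
a = 3. Vertices at (h ± a, k).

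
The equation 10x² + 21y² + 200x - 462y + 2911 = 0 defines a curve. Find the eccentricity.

Collect terms: 10(x² + 20x) + 21(y² - 22y) = -2911
10(x + 10)² + 21(y - 11)² = -2911 + 1000 + 2541 = 630
Divide by 630: (x + 10)²/63 + (y - 11)²/30 = 1
Ellipse, center (-10, 11), major axis horizontal; a² = 63, b² = 30.
c² = a² - b² = 33, so c = √33.
e = c/a = √33/3√7 = √231/21.

e = √231/21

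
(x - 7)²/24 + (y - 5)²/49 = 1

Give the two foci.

Center (7, 5). The larger denominator 49 sits under the y-term, so the major axis is vertical; a² = 49, b² = 24.
c² = a² - b² = 49 - 24 = 25, so c = 5.
Foci lie on the vertical axis through the center: (h, k ± c).

(7, 0) and (7, 10)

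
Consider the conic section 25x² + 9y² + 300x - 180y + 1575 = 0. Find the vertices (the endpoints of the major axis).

(-6, 5) and (-6, 15)

Rearranging, 25(x² + 12x) + 9(y² - 20y) = -1575.
25(x + 6)² + 9(y - 10)² = -1575 + 900 + 900 = 225
Dividing both sides by 225: (x + 6)²/9 + (y - 10)²/25 = 1
Ellipse, center (-6, 10), major axis vertical; a² = 25, b² = 9.
a = 5. Vertices at (h, k ± a).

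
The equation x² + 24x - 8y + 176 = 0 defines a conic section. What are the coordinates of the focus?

Only x is squared. Complete the square in x: (x + 12)² = 8(y - 4).
Vertex (-12, 4); 4p = 8 so p = 2. Opens up.
Focus is p units from the vertex along the axis: (h, k + p).

(-12, 6)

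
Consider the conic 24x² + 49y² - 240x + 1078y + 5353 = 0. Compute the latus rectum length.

Group the x- and y-terms: 24(x² - 10x) + 49(y² + 22y) = -5353
Complete the square in x and y: 24(x - 5)² + 49(y + 11)² = -5353 + 600 + 5929 = 1176
Divide through by 1176 to get (x - 5)²/49 + (y + 11)²/24 = 1.
Ellipse, center (5, -11), major axis horizontal; a² = 49, b² = 24.
Latus rectum length = 2b²/a = 2·24/7 = 48/7.

48/7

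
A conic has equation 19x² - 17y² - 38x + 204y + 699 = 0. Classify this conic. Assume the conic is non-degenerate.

No xy term. Coefficients of x² and y² are A = 19, C = -17.
A and C have opposite signs ⇒ hyperbola.

hyperbola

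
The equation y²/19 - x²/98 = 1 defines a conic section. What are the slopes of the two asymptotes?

√38/14 and -√38/14

Center (0, 0). The positive term is the y-term, so the transverse axis is vertical; a² = 19, b² = 98.
For a vertical hyperbola the asymptotes have slope ±a/b.
Here that is ±√19/7√2 = ±√38/14.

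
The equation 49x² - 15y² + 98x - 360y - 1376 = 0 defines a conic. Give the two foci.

(-1, -20) and (-1, -4)

Group the x- and y-terms: 49(x² + 2x) -15(y² + 24y) = 1376
Complete the square: 49(x + 1)² -15(y + 12)² = 1376 + 49 - 2160 = -735
Dividing both sides by -735: (y + 12)²/49 - (x + 1)²/15 = 1
Hyperbola, center (-1, -12), transverse axis vertical; a² = 49, b² = 15.
c² = a² + b² = 49 + 15 = 64, so c = 8.
Foci lie on the vertical axis through the center: (h, k ± c).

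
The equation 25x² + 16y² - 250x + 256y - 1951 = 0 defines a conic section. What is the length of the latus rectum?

96/5

25(x² - 10x) + 16(y² + 16y) = 1951
Completing the square gives 25(x - 5)² + 16(y + 8)² = 1951 + 625 + 1024 = 3600.
Divide through by 3600 to get (x - 5)²/144 + (y + 8)²/225 = 1.
Ellipse, center (5, -8), major axis vertical; a² = 225, b² = 144.
Latus rectum length = 2b²/a = 2·144/15 = 96/5.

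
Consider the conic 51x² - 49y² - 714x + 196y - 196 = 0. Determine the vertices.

(0, 2) and (14, 2)

Group the x- and y-terms: 51(x² - 14x) -49(y² - 4y) = 196
Completing the square gives 51(x - 7)² -49(y - 2)² = 196 + 2499 - 196 = 2499.
Divide by 2499: (x - 7)²/49 - (y - 2)²/51 = 1
Hyperbola, center (7, 2), transverse axis horizontal; a² = 49, b² = 51.
a = 7. Vertices at (h ± a, k).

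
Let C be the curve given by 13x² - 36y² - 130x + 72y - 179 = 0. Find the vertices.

(-1, 1) and (11, 1)

Group: 13(x² - 10x) -36(y² - 2y) = 179
Completing the square gives 13(x - 5)² -36(y - 1)² = 179 + 325 - 36 = 468.
Divide through by 468 to get (x - 5)²/36 - (y - 1)²/13 = 1.
Hyperbola, center (5, 1), transverse axis horizontal; a² = 36, b² = 13.
a = 6. Vertices at (h ± a, k).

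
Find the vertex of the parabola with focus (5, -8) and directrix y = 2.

(5, -3)

The vertex is the midpoint between the focus and the directrix along the axis of symmetry.
Axis is vertical (directrix is horizontal). Vertex y-coordinate = (-8 + 2)/2 = -3; x-coordinate = 5.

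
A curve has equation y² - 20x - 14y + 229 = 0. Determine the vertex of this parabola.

(9, 7)

Only y is squared. Complete the square in y: (y - 7)² = 20(x - 9).
Vertex (9, 7); 4p = 20 so p = 5. Opens right.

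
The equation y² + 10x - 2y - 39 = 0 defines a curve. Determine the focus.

Only y is squared. Complete the square in y: (y - 1)² = -10(x - 4).
Vertex (4, 1); 4p = -10 so p = -5/2. Opens left.
Focus is p units from the vertex along the axis: (h + p, k).

(3/2, 1)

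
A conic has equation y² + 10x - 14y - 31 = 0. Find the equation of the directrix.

x = 21/2

Only y is squared. Complete the square in y: (y - 7)² = -10(x - 8).
Vertex (8, 7); 4p = -10 so p = -5/2. Opens left.
Directrix is the vertical line x = h − p = 8 − (-5/2) = 21/2.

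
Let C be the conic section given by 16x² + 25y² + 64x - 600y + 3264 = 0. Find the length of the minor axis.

Group: 16(x² + 4x) + 25(y² - 24y) = -3264
Completing the square gives 16(x + 2)² + 25(y - 12)² = -3264 + 64 + 3600 = 400.
Divide by 400: (x + 2)²/25 + (y - 12)²/16 = 1
Ellipse, center (-2, 12), major axis horizontal; a² = 25, b² = 16.
b² = 16 so b = 4; the minor axis has length 2b = 8.

8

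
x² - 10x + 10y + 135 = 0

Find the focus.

Only x is squared. Complete the square in x: (x - 5)² = -10(y + 11).
Vertex (5, -11); 4p = -10 so p = -5/2. Opens down.
Focus is p units from the vertex along the axis: (h, k + p).

(5, -27/2)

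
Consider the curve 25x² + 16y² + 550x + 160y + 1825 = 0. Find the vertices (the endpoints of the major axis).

Group: 25(x² + 22x) + 16(y² + 10y) = -1825
Complete the square in x and y: 25(x + 11)² + 16(y + 5)² = -1825 + 3025 + 400 = 1600
Dividing both sides by 1600: (x + 11)²/64 + (y + 5)²/100 = 1
Ellipse, center (-11, -5), major axis vertical; a² = 100, b² = 64.
a = 10. Vertices at (h, k ± a).

(-11, -15) and (-11, 5)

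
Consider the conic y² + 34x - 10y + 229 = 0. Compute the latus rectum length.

34

Only y is squared. Complete the square in y: (y - 5)² = -34(x + 6).
Vertex (-6, 5); 4p = -34 so p = -17/2. Opens left.
Latus rectum length = |4p| = 34.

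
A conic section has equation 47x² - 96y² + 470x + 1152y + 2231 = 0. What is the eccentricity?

e = √6721/47

Collect terms: 47(x² + 10x) -96(y² - 12y) = -2231
47(x + 5)² -96(y - 6)² = -2231 + 1175 - 3456 = -4512
Divide by -4512: (y - 6)²/47 - (x + 5)²/96 = 1
Hyperbola, center (-5, 6), transverse axis vertical; a² = 47, b² = 96.
c² = a² + b² = 143, so c = √143.
e = c/a = √143/√47 = √6721/47.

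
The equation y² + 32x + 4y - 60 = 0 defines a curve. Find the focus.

Only y is squared. Complete the square in y: (y + 2)² = -32(x - 2).
Vertex (2, -2); 4p = -32 so p = -8. Opens left.
Focus is p units from the vertex along the axis: (h + p, k).

(-6, -2)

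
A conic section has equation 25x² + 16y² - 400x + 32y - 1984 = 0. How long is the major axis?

30

Rearranging, 25(x² - 16x) + 16(y² + 2y) = 1984.
25(x - 8)² + 16(y + 1)² = 1984 + 1600 + 16 = 3600
Divide by 3600: (x - 8)²/144 + (y + 1)²/225 = 1
Ellipse, center (8, -1), major axis vertical; a² = 225, b² = 144.
a² = 225 so a = 15; the major axis has length 2a = 30.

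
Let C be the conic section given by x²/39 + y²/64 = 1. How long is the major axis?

16

Center (0, 0). The larger denominator 64 sits under the y-term, so the major axis is vertical; a² = 64, b² = 39.
a² = 64 so a = 8; the major axis has length 2a = 16.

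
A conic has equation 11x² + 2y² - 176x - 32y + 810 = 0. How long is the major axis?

2√11

Collect terms: 11(x² - 16x) + 2(y² - 16y) = -810
Complete the square in x and y: 11(x - 8)² + 2(y - 8)² = -810 + 704 + 128 = 22
Dividing both sides by 22: (x - 8)²/2 + (y - 8)²/11 = 1
Ellipse, center (8, 8), major axis vertical; a² = 11, b² = 2.
a² = 11 so a = √11; the major axis has length 2a = 2√11.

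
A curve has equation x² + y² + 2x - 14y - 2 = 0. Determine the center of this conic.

Rearranging, (x² + 2x) + (y² - 14y) = 2.
Complete the square in x and y: (x + 1)² + (y - 7)² = 2 + 1 + 49 = 52
So (x + 1)² + (y - 7)² = 52.
Circle centered at (-1, 7) with r² = 52.

(-1, 7)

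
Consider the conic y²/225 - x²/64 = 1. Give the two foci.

(0, -17) and (0, 17)

Center (0, 0). The positive term is the y-term, so the transverse axis is vertical; a² = 225, b² = 64.
c² = a² + b² = 225 + 64 = 289, so c = 17.
Foci lie on the vertical axis through the center: (h, k ± c).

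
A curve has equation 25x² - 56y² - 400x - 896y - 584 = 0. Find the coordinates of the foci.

Collect terms: 25(x² - 16x) -56(y² + 16y) = 584
Complete the square in x and y: 25(x - 8)² -56(y + 8)² = 584 + 1600 - 3584 = -1400
Divide through by -1400 to get (y + 8)²/25 - (x - 8)²/56 = 1.
Hyperbola, center (8, -8), transverse axis vertical; a² = 25, b² = 56.
c² = a² + b² = 25 + 56 = 81, so c = 9.
Foci lie on the vertical axis through the center: (h, k ± c).

(8, -17) and (8, 1)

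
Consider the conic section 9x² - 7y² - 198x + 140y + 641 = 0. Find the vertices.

Group: 9(x² - 22x) -7(y² - 20y) = -641
Complete the square: 9(x - 11)² -7(y - 10)² = -641 + 1089 - 700 = -252
Divide through by -252 to get (y - 10)²/36 - (x - 11)²/28 = 1.
Hyperbola, center (11, 10), transverse axis vertical; a² = 36, b² = 28.
a = 6. Vertices at (h, k ± a).

(11, 4) and (11, 16)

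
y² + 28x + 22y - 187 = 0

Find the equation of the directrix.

Only y is squared. Complete the square in y: (y + 11)² = -28(x - 11).
Vertex (11, -11); 4p = -28 so p = -7. Opens left.
Directrix is the vertical line x = h − p = 11 − (-7) = 18.

x = 18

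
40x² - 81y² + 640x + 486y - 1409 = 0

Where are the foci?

(-19, 3) and (3, 3)

Group: 40(x² + 16x) -81(y² - 6y) = 1409
Completing the square gives 40(x + 8)² -81(y - 3)² = 1409 + 2560 - 729 = 3240.
Divide by 3240: (x + 8)²/81 - (y - 3)²/40 = 1
Hyperbola, center (-8, 3), transverse axis horizontal; a² = 81, b² = 40.
c² = a² + b² = 81 + 40 = 121, so c = 11.
Foci lie on the horizontal axis through the center: (h ± c, k).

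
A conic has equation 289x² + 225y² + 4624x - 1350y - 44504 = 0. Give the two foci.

Group: 289(x² + 16x) + 225(y² - 6y) = 44504
Complete the square: 289(x + 8)² + 225(y - 3)² = 44504 + 18496 + 2025 = 65025
Divide through by 65025 to get (x + 8)²/225 + (y - 3)²/289 = 1.
Ellipse, center (-8, 3), major axis vertical; a² = 289, b² = 225.
c² = a² - b² = 289 - 225 = 64, so c = 8.
Foci lie on the vertical axis through the center: (h, k ± c).

(-8, -5) and (-8, 11)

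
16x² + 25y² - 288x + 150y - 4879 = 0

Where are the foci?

(-3, -3) and (21, -3)

Group the x- and y-terms: 16(x² - 18x) + 25(y² + 6y) = 4879
16(x - 9)² + 25(y + 3)² = 4879 + 1296 + 225 = 6400
Divide through by 6400 to get (x - 9)²/400 + (y + 3)²/256 = 1.
Ellipse, center (9, -3), major axis horizontal; a² = 400, b² = 256.
c² = a² - b² = 400 - 256 = 144, so c = 12.
Foci lie on the horizontal axis through the center: (h ± c, k).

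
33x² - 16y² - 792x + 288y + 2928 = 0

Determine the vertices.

Rearranging, 33(x² - 24x) -16(y² - 18y) = -2928.
Completing the square gives 33(x - 12)² -16(y - 9)² = -2928 + 4752 - 1296 = 528.
Divide by 528: (x - 12)²/16 - (y - 9)²/33 = 1
Hyperbola, center (12, 9), transverse axis horizontal; a² = 16, b² = 33.
a = 4. Vertices at (h ± a, k).

(8, 9) and (16, 9)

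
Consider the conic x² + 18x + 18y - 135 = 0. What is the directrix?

Only x is squared. Complete the square in x: (x + 9)² = -18(y - 12).
Vertex (-9, 12); 4p = -18 so p = -9/2. Opens down.
Directrix is the horizontal line y = k − p = 12 − (-9/2) = 33/2.

y = 33/2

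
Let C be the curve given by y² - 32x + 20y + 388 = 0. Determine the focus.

Only y is squared. Complete the square in y: (y + 10)² = 32(x - 9).
Vertex (9, -10); 4p = 32 so p = 8. Opens right.
Focus is p units from the vertex along the axis: (h + p, k).

(17, -10)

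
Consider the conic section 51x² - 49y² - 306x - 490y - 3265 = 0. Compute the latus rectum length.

102/7

Collect terms: 51(x² - 6x) -49(y² + 10y) = 3265
Complete the square: 51(x - 3)² -49(y + 5)² = 3265 + 459 - 1225 = 2499
Divide by 2499: (x - 3)²/49 - (y + 5)²/51 = 1
Hyperbola, center (3, -5), transverse axis horizontal; a² = 49, b² = 51.
Latus rectum length = 2b²/a = 2·51/7 = 102/7.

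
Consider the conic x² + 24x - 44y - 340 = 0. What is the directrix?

y = -22

Only x is squared. Complete the square in x: (x + 12)² = 44(y + 11).
Vertex (-12, -11); 4p = 44 so p = 11. Opens up.
Directrix is the horizontal line y = k − p = -11 − (11) = -22.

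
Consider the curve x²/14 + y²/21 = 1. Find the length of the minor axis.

Center (0, 0). The larger denominator 21 sits under the y-term, so the major axis is vertical; a² = 21, b² = 14.
b² = 14 so b = √14; the minor axis has length 2b = 2√14.

2√14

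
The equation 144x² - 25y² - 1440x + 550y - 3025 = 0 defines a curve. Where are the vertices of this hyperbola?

(0, 11) and (10, 11)

144(x² - 10x) -25(y² - 22y) = 3025
Complete the square: 144(x - 5)² -25(y - 11)² = 3025 + 3600 - 3025 = 3600
Divide by 3600: (x - 5)²/25 - (y - 11)²/144 = 1
Hyperbola, center (5, 11), transverse axis horizontal; a² = 25, b² = 144.
a = 5. Vertices at (h ± a, k).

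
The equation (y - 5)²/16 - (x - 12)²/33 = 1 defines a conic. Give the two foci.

Center (12, 5). The positive term is the y-term, so the transverse axis is vertical; a² = 16, b² = 33.
c² = a² + b² = 16 + 33 = 49, so c = 7.
Foci lie on the vertical axis through the center: (h, k ± c).

(12, -2) and (12, 12)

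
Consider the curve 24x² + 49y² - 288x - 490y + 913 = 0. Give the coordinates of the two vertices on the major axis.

(-1, 5) and (13, 5)

24(x² - 12x) + 49(y² - 10y) = -913
24(x - 6)² + 49(y - 5)² = -913 + 864 + 1225 = 1176
Divide by 1176: (x - 6)²/49 + (y - 5)²/24 = 1
Ellipse, center (6, 5), major axis horizontal; a² = 49, b² = 24.
a = 7. Vertices at (h ± a, k).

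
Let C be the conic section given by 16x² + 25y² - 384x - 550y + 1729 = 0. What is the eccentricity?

e = 3/5

Rearranging, 16(x² - 24x) + 25(y² - 22y) = -1729.
Completing the square gives 16(x - 12)² + 25(y - 11)² = -1729 + 2304 + 3025 = 3600.
Dividing both sides by 3600: (x - 12)²/225 + (y - 11)²/144 = 1
Ellipse, center (12, 11), major axis horizontal; a² = 225, b² = 144.
c² = a² - b² = 81, so c = 9.
e = c/a = 9/15 = 3/5.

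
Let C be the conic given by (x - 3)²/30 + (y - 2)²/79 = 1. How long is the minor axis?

Center (3, 2). The larger denominator 79 sits under the y-term, so the major axis is vertical; a² = 79, b² = 30.
b² = 30 so b = √30; the minor axis has length 2b = 2√30.

2√30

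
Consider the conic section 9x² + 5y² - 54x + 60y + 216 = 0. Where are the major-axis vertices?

(3, -9) and (3, -3)

Collect terms: 9(x² - 6x) + 5(y² + 12y) = -216
9(x - 3)² + 5(y + 6)² = -216 + 81 + 180 = 45
Divide by 45: (x - 3)²/5 + (y + 6)²/9 = 1
Ellipse, center (3, -6), major axis vertical; a² = 9, b² = 5.
a = 3. Vertices at (h, k ± a).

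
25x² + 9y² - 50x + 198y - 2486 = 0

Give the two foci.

Group: 25(x² - 2x) + 9(y² + 22y) = 2486
Completing the square gives 25(x - 1)² + 9(y + 11)² = 2486 + 25 + 1089 = 3600.
Divide by 3600: (x - 1)²/144 + (y + 11)²/400 = 1
Ellipse, center (1, -11), major axis vertical; a² = 400, b² = 144.
c² = a² - b² = 400 - 144 = 256, so c = 16.
Foci lie on the vertical axis through the center: (h, k ± c).

(1, -27) and (1, 5)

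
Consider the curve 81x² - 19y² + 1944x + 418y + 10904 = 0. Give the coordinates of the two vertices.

(-12, 2) and (-12, 20)

Group the x- and y-terms: 81(x² + 24x) -19(y² - 22y) = -10904
81(x + 12)² -19(y - 11)² = -10904 + 11664 - 2299 = -1539
Divide through by -1539 to get (y - 11)²/81 - (x + 12)²/19 = 1.
Hyperbola, center (-12, 11), transverse axis vertical; a² = 81, b² = 19.
a = 9. Vertices at (h, k ± a).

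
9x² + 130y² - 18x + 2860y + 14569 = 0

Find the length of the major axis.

Group: 9(x² - 2x) + 130(y² + 22y) = -14569
Complete the square in x and y: 9(x - 1)² + 130(y + 11)² = -14569 + 9 + 15730 = 1170
Divide by 1170: (x - 1)²/130 + (y + 11)²/9 = 1
Ellipse, center (1, -11), major axis horizontal; a² = 130, b² = 9.
a² = 130 so a = √130; the major axis has length 2a = 2√130.

2√130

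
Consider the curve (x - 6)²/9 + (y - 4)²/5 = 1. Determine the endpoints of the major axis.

Center (6, 4). The larger denominator 9 sits under the x-term, so the major axis is horizontal; a² = 9, b² = 5.
a = 3. Vertices at (h ± a, k).

(3, 4) and (9, 4)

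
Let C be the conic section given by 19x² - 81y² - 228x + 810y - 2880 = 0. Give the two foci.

(-4, 5) and (16, 5)

Group: 19(x² - 12x) -81(y² - 10y) = 2880
Completing the square gives 19(x - 6)² -81(y - 5)² = 2880 + 684 - 2025 = 1539.
Divide through by 1539 to get (x - 6)²/81 - (y - 5)²/19 = 1.
Hyperbola, center (6, 5), transverse axis horizontal; a² = 81, b² = 19.
c² = a² + b² = 81 + 19 = 100, so c = 10.
Foci lie on the horizontal axis through the center: (h ± c, k).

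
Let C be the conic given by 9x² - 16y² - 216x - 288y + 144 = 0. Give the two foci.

Group: 9(x² - 24x) -16(y² + 18y) = -144
9(x - 12)² -16(y + 9)² = -144 + 1296 - 1296 = -144
Divide through by -144 to get (y + 9)²/9 - (x - 12)²/16 = 1.
Hyperbola, center (12, -9), transverse axis vertical; a² = 9, b² = 16.
c² = a² + b² = 9 + 16 = 25, so c = 5.
Foci lie on the vertical axis through the center: (h, k ± c).

(12, -14) and (12, -4)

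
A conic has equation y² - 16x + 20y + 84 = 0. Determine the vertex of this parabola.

(-1, -10)

Only y is squared. Complete the square in y: (y + 10)² = 16(x + 1).
Vertex (-1, -10); 4p = 16 so p = 4. Opens right.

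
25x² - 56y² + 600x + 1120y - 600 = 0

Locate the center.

(-12, 10)

Collect terms: 25(x² + 24x) -56(y² - 20y) = 600
Complete the square in x and y: 25(x + 12)² -56(y - 10)² = 600 + 3600 - 5600 = -1400
Dividing both sides by -1400: (y - 10)²/25 - (x + 12)²/56 = 1
Hyperbola with center (-12, 10).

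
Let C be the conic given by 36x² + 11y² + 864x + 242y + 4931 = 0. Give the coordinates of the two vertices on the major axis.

(-12, -23) and (-12, 1)

Collect terms: 36(x² + 24x) + 11(y² + 22y) = -4931
36(x + 12)² + 11(y + 11)² = -4931 + 5184 + 1331 = 1584
Divide through by 1584 to get (x + 12)²/44 + (y + 11)²/144 = 1.
Ellipse, center (-12, -11), major axis vertical; a² = 144, b² = 44.
a = 12. Vertices at (h, k ± a).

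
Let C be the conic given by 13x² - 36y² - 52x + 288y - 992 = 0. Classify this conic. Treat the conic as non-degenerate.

hyperbola

No xy term. Coefficients of x² and y² are A = 13, C = -36.
A and C have opposite signs ⇒ hyperbola.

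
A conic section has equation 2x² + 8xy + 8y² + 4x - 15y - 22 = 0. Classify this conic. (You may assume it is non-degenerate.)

A = 2, B = 8, C = 8.
Discriminant B² − 4AC = 8² − 4·2·8 = 0.
B² − 4AC = 0 ⇒ parabola.

parabola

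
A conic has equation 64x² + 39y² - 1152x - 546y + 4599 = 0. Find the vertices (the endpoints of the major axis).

64(x² - 18x) + 39(y² - 14y) = -4599
Complete the square: 64(x - 9)² + 39(y - 7)² = -4599 + 5184 + 1911 = 2496
Divide through by 2496 to get (x - 9)²/39 + (y - 7)²/64 = 1.
Ellipse, center (9, 7), major axis vertical; a² = 64, b² = 39.
a = 8. Vertices at (h, k ± a).

(9, -1) and (9, 15)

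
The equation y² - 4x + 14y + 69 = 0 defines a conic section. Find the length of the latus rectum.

Only y is squared. Complete the square in y: (y + 7)² = 4(x - 5).
Vertex (5, -7); 4p = 4 so p = 1. Opens right.
Latus rectum length = |4p| = 4.

4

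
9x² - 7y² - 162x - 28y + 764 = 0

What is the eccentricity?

Rearranging, 9(x² - 18x) -7(y² + 4y) = -764.
9(x - 9)² -7(y + 2)² = -764 + 729 - 28 = -63
Divide through by -63 to get (y + 2)²/9 - (x - 9)²/7 = 1.
Hyperbola, center (9, -2), transverse axis vertical; a² = 9, b² = 7.
c² = a² + b² = 16, so c = 4.
e = c/a = 4/3.

e = 4/3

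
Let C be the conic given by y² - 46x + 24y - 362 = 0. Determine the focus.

Only y is squared. Complete the square in y: (y + 12)² = 46(x + 11).
Vertex (-11, -12); 4p = 46 so p = 23/2. Opens right.
Focus is p units from the vertex along the axis: (h + p, k).

(1/2, -12)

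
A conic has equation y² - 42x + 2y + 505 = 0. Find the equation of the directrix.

Only y is squared. Complete the square in y: (y + 1)² = 42(x - 12).
Vertex (12, -1); 4p = 42 so p = 21/2. Opens right.
Directrix is the vertical line x = h − p = 12 − (21/2) = 3/2.

x = 3/2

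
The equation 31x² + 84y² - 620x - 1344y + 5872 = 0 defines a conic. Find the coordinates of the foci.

(10 - √53, 8) and (10 + √53, 8)

Collect terms: 31(x² - 20x) + 84(y² - 16y) = -5872
Complete the square: 31(x - 10)² + 84(y - 8)² = -5872 + 3100 + 5376 = 2604
Divide through by 2604 to get (x - 10)²/84 + (y - 8)²/31 = 1.
Ellipse, center (10, 8), major axis horizontal; a² = 84, b² = 31.
c² = a² - b² = 84 - 31 = 53, so c = √53.
Foci lie on the horizontal axis through the center: (h ± c, k).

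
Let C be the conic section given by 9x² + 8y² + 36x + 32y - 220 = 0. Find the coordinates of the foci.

(-2, -4) and (-2, 0)

9(x² + 4x) + 8(y² + 4y) = 220
Complete the square in x and y: 9(x + 2)² + 8(y + 2)² = 220 + 36 + 32 = 288
Dividing both sides by 288: (x + 2)²/32 + (y + 2)²/36 = 1
Ellipse, center (-2, -2), major axis vertical; a² = 36, b² = 32.
c² = a² - b² = 36 - 32 = 4, so c = 2.
Foci lie on the vertical axis through the center: (h, k ± c).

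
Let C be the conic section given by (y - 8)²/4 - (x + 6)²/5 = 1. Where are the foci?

Center (-6, 8). The positive term is the y-term, so the transverse axis is vertical; a² = 4, b² = 5.
c² = a² + b² = 4 + 5 = 9, so c = 3.
Foci lie on the vertical axis through the center: (h, k ± c).

(-6, 5) and (-6, 11)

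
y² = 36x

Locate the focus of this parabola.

(9, 0)

Vertex (0, 0); 4p = 36 so p = 9. Opens right.
Focus is p units from the vertex along the axis: (h + p, k).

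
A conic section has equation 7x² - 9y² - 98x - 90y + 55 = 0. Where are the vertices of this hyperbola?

(4, -5) and (10, -5)

Rearranging, 7(x² - 14x) -9(y² + 10y) = -55.
7(x - 7)² -9(y + 5)² = -55 + 343 - 225 = 63
Dividing both sides by 63: (x - 7)²/9 - (y + 5)²/7 = 1
Hyperbola, center (7, -5), transverse axis horizontal; a² = 9, b² = 7.
a = 3. Vertices at (h ± a, k).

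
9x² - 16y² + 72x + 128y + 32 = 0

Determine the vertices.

Collect terms: 9(x² + 8x) -16(y² - 8y) = -32
Complete the square in x and y: 9(x + 4)² -16(y - 4)² = -32 + 144 - 256 = -144
Divide by -144: (y - 4)²/9 - (x + 4)²/16 = 1
Hyperbola, center (-4, 4), transverse axis vertical; a² = 9, b² = 16.
a = 3. Vertices at (h, k ± a).

(-4, 1) and (-4, 7)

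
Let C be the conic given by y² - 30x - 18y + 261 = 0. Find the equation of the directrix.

x = -3/2

Only y is squared. Complete the square in y: (y - 9)² = 30(x - 6).
Vertex (6, 9); 4p = 30 so p = 15/2. Opens right.
Directrix is the vertical line x = h − p = 6 − (15/2) = -3/2.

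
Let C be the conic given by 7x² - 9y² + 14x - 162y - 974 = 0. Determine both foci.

(-9, -9) and (7, -9)

7(x² + 2x) -9(y² + 18y) = 974
Complete the square: 7(x + 1)² -9(y + 9)² = 974 + 7 - 729 = 252
Dividing both sides by 252: (x + 1)²/36 - (y + 9)²/28 = 1
Hyperbola, center (-1, -9), transverse axis horizontal; a² = 36, b² = 28.
c² = a² + b² = 36 + 28 = 64, so c = 8.
Foci lie on the horizontal axis through the center: (h ± c, k).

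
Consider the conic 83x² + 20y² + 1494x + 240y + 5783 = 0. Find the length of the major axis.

Collect terms: 83(x² + 18x) + 20(y² + 12y) = -5783
83(x + 9)² + 20(y + 6)² = -5783 + 6723 + 720 = 1660
Divide by 1660: (x + 9)²/20 + (y + 6)²/83 = 1
Ellipse, center (-9, -6), major axis vertical; a² = 83, b² = 20.
a² = 83 so a = √83; the major axis has length 2a = 2√83.

2√83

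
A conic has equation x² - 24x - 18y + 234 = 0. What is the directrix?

Only x is squared. Complete the square in x: (x - 12)² = 18(y - 5).
Vertex (12, 5); 4p = 18 so p = 9/2. Opens up.
Directrix is the horizontal line y = k − p = 5 − (9/2) = 1/2.

y = 1/2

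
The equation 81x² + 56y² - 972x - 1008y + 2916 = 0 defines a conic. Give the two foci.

Rearranging, 81(x² - 12x) + 56(y² - 18y) = -2916.
Complete the square in x and y: 81(x - 6)² + 56(y - 9)² = -2916 + 2916 + 4536 = 4536
Divide through by 4536 to get (x - 6)²/56 + (y - 9)²/81 = 1.
Ellipse, center (6, 9), major axis vertical; a² = 81, b² = 56.
c² = a² - b² = 81 - 56 = 25, so c = 5.
Foci lie on the vertical axis through the center: (h, k ± c).

(6, 4) and (6, 14)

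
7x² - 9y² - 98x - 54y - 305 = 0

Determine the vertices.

7(x² - 14x) -9(y² + 6y) = 305
7(x - 7)² -9(y + 3)² = 305 + 343 - 81 = 567
Divide by 567: (x - 7)²/81 - (y + 3)²/63 = 1
Hyperbola, center (7, -3), transverse axis horizontal; a² = 81, b² = 63.
a = 9. Vertices at (h ± a, k).

(-2, -3) and (16, -3)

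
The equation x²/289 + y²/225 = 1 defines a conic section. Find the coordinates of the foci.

(-8, 0) and (8, 0)

Center (0, 0). The larger denominator 289 sits under the x-term, so the major axis is horizontal; a² = 289, b² = 225.
c² = a² - b² = 289 - 225 = 64, so c = 8.
Foci lie on the horizontal axis through the center: (h ± c, k).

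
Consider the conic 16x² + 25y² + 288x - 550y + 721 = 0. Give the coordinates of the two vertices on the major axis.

Collect terms: 16(x² + 18x) + 25(y² - 22y) = -721
Complete the square in x and y: 16(x + 9)² + 25(y - 11)² = -721 + 1296 + 3025 = 3600
Dividing both sides by 3600: (x + 9)²/225 + (y - 11)²/144 = 1
Ellipse, center (-9, 11), major axis horizontal; a² = 225, b² = 144.
a = 15. Vertices at (h ± a, k).

(-24, 11) and (6, 11)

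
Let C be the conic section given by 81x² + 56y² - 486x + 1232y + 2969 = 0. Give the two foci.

(3, -16) and (3, -6)

Group: 81(x² - 6x) + 56(y² + 22y) = -2969
81(x - 3)² + 56(y + 11)² = -2969 + 729 + 6776 = 4536
Divide through by 4536 to get (x - 3)²/56 + (y + 11)²/81 = 1.
Ellipse, center (3, -11), major axis vertical; a² = 81, b² = 56.
c² = a² - b² = 81 - 56 = 25, so c = 5.
Foci lie on the vertical axis through the center: (h, k ± c).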